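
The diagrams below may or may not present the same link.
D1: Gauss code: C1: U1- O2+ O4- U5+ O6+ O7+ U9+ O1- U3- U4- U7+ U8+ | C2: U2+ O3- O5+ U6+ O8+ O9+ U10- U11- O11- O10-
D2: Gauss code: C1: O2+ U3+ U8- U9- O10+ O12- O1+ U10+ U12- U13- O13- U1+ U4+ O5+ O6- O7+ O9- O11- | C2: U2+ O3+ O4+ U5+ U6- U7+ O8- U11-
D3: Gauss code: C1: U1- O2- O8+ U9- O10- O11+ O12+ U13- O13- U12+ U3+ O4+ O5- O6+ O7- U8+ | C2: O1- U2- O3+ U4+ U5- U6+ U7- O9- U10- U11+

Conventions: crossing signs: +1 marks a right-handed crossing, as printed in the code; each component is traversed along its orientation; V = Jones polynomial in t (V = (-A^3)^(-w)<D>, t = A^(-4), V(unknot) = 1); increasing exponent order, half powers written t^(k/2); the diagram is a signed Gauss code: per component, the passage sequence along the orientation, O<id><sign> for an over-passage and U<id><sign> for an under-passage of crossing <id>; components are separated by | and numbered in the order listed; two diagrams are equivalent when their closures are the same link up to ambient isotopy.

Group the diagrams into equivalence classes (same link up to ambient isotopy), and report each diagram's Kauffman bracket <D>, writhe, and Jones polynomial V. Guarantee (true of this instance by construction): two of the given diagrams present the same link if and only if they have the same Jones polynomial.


equivalence classes: {D1} | {D2} | {D3}
D1 (bracket A^-19 - A^-15 + A^-11 + A^-3; 11 crossings at w = +1): V = -t^(3/2) - t^(7/2) + t^(9/2) - t^(11/2)
V(D2) = -t^(1/2) - t^(5/2)  [13 crossings, <D> = A^-7 + A, w = +1]
D3 (bracket A^-1 + A^7; 13 crossings at w = -1): V = -t^(-5/2) - t^(-1/2)
key observation: 3 classes among 3 diagrams; unequal V(t) rules out equality


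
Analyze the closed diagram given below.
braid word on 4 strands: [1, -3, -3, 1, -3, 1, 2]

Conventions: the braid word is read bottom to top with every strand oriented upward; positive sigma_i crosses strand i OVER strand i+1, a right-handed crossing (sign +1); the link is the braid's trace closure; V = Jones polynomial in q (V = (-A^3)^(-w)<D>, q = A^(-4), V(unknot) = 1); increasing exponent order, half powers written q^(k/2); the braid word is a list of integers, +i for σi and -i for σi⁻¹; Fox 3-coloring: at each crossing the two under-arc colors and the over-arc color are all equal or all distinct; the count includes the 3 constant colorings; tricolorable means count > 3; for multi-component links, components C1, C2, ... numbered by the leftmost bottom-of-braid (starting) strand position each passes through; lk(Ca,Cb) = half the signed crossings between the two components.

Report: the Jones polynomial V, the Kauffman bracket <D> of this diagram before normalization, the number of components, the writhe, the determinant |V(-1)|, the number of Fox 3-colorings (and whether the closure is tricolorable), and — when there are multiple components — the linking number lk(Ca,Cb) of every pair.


Jones polynomial: V(q) = -q^-3 + q^-2 - q^-1 + 3 - q + q^2 - q^3
<D> = A^-9 - A^-5 + A^-1 - 3A^3 + A^7 - A^11 + A^15; writhe +1
components 1, writhe +1 (7 crossings)
3-colorings: 27 of 3^7, det 9 — tricolorable
note: det 9 = |V(-1)|; divisible by 3, so tricolorable


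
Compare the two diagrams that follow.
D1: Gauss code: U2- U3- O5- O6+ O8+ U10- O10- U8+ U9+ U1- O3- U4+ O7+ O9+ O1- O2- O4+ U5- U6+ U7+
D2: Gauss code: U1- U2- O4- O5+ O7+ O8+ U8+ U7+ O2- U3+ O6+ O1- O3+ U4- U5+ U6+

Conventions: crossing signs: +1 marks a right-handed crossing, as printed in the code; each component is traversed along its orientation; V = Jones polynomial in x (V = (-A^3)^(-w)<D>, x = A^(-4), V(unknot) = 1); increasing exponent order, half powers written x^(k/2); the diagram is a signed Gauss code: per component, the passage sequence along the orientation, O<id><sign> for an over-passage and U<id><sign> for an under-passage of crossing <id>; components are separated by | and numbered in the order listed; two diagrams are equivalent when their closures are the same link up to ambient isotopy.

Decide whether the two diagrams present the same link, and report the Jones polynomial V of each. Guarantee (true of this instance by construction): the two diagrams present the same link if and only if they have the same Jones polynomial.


equivalent: yes
V(D1) = 1  (w 0, c 10, <D> = 1)
V(D2) = 1  [8 crossings, <D> = A^6, w = +2]
key observation: one V(x) for all 2 diagrams — one class (guaranteed)


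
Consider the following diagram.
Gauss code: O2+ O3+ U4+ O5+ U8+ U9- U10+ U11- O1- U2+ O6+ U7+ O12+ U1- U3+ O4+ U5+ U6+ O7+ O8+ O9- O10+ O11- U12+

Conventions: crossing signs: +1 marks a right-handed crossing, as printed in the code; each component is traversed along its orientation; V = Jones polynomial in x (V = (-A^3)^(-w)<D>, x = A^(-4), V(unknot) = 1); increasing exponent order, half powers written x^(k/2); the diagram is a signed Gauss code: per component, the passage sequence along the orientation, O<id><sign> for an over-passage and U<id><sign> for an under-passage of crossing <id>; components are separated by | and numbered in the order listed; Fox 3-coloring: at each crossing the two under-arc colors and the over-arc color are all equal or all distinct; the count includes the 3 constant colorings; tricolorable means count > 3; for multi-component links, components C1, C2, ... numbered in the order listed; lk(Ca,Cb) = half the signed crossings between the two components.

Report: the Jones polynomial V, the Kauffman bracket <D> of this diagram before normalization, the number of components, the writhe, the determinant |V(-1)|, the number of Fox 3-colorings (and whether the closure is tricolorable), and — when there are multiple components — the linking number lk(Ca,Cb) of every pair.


V(x) = x^2 - x^3 + 3x^4 - 3x^5 + 3x^6 - 3x^7 + 2x^8 - x^9
bracket: -A^-18 + 2A^-14 - 3A^-10 + 3A^-6 - 3A^-2 + 3A^2 - A^6 + A^10, w = +6
1 component, writhe +6, over 12 crossings
det 17, colorings 3 of 3^12 — not tricolorable
observation: |V(-1)| = 17: so not tricolorable, since 3 does not divide 17


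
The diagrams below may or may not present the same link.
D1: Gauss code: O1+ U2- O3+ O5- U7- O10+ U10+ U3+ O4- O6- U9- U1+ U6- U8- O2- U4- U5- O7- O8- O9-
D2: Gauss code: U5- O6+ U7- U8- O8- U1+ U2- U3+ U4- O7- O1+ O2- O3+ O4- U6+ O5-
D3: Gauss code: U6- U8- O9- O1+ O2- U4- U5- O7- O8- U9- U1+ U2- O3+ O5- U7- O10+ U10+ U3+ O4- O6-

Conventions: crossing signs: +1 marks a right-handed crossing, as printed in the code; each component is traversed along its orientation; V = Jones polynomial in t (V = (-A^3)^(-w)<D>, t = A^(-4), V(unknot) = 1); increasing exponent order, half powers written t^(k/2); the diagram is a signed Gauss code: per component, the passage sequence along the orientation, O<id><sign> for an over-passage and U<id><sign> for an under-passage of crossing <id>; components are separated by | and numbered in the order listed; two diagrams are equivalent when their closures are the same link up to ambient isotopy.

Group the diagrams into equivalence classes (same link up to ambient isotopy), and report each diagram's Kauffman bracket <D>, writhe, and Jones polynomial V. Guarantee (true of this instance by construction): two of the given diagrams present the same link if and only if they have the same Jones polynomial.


equivalence classes: {D1, D3} | {D2}
D1 (bracket A^-8 - A^-4 + 2 - A^4 + A^8 - A^12; 10 crossings at w = -4): V = -t^-6 + t^-5 - t^-4 + 2t^-3 - t^-2 + t^-1
D2 (bracket A^-6; 8 crossings at w = -2): V = 1
V(D3) = -t^-6 + t^-5 - t^-4 + 2t^-3 - t^-2 + t^-1  (w -4, c 10, <D> = A^-8 - A^-4 + 2 - A^4 + A^8 - A^12)
observation: 2 values of V(t) split the 3 diagrams


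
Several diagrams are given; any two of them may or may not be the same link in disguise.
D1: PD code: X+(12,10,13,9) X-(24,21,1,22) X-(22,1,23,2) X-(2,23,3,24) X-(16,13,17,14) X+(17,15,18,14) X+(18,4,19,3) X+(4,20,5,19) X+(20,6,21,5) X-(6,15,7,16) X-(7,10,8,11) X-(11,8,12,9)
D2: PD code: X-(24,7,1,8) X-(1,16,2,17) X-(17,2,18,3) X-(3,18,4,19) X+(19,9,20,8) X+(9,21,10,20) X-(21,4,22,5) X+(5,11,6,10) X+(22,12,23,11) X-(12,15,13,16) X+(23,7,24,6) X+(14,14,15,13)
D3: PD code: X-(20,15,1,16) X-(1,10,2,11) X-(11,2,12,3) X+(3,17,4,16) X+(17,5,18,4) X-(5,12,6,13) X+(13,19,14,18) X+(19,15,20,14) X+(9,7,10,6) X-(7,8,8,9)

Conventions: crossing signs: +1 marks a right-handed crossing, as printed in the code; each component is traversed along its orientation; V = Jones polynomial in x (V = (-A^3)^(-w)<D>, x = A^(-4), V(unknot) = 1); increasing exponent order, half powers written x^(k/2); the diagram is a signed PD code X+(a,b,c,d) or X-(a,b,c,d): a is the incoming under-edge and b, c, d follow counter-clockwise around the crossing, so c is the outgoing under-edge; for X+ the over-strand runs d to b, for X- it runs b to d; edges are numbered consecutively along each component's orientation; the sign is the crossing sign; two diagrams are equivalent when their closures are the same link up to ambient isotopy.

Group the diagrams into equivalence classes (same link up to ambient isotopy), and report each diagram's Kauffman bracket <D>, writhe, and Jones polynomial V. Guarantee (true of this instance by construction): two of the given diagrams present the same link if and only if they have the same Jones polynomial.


equivalence classes: {D1} | {D2, D3}
D1 (bracket -A^-18 + A^-14 - A^-10 + 3A^-6 - A^-2 + A^2 - A^6; 12 crossings at w = -2): V = -x^-3 + x^-2 - x^-1 + 3 - x + x^2 - x^3
V(D2) = -x^-3 + 2x^-2 - 2x^-1 + 3 - 2x + 2x^2 - x^3  [12 crossings, <D> = -A^-12 + 2A^-8 - 2A^-4 + 3 - 2A^4 + 2A^8 - A^12, w = 0]
V(D3) = -x^-3 + 2x^-2 - 2x^-1 + 3 - 2x + 2x^2 - x^3  [10 crossings, <D> = -A^-12 + 2A^-8 - 2A^-4 + 3 - 2A^4 + 2A^8 - A^12, w = 0]
key observation: 2 values of V(x) split the 3 diagrams


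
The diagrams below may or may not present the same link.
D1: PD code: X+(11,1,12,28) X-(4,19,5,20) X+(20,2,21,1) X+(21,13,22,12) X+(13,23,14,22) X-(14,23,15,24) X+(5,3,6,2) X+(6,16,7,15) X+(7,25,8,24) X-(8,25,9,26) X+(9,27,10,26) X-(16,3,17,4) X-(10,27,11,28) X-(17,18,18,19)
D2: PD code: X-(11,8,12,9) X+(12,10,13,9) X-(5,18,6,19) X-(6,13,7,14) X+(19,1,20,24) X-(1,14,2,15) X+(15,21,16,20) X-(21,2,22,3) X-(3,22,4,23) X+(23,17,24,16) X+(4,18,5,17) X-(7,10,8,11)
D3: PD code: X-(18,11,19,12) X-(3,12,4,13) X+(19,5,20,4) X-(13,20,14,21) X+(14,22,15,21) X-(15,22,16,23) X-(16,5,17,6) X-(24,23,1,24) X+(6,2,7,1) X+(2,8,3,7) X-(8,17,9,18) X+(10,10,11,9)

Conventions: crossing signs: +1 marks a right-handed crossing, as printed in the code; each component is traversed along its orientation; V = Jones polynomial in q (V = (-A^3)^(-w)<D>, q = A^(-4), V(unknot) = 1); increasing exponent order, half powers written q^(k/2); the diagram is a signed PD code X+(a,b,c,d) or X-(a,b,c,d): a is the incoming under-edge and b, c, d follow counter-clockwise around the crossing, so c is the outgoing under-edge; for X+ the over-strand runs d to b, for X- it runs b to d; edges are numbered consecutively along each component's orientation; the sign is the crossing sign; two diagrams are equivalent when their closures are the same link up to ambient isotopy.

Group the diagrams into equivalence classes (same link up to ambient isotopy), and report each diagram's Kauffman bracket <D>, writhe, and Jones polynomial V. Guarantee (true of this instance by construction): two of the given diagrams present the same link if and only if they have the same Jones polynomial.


classes: {D1} | {D2} | {D3}
V(D1) = 1  [14 crossings, <D> = A^6, w = +2]
V(D2) = -q^-3 + 2q^-2 - 2q^-1 + 3 - 2q + 2q^2 - q^3  (w -2, c 12, <D> = -A^-18 + 2A^-14 - 2A^-10 + 3A^-6 - 2A^-2 + 2A^2 - A^6)
V(D3) = -q^-5 + q^-4 - q^-3 + 2q^-2 - q^-1 + 2 - q  (w -2, c 12, <D> = -A^-10 + 2A^-6 - A^-2 + 2A^2 - A^6 + A^10 - A^14)
insight: 3 values of V(q) split the 3 diagrams


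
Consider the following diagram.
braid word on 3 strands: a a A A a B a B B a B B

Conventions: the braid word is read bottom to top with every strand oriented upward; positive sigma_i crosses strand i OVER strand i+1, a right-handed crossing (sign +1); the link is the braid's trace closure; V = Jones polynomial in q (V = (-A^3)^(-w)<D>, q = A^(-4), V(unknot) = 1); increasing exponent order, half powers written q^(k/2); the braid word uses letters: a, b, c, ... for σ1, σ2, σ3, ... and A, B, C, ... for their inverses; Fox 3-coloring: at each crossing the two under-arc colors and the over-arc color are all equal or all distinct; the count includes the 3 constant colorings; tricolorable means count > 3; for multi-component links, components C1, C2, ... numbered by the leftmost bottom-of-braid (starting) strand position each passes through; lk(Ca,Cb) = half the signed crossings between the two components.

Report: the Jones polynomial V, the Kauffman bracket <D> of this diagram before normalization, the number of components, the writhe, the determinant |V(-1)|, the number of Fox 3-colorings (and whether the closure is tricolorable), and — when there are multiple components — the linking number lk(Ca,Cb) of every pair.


V(q) = -q^-6 + 3q^-5 - 5q^-4 + 6q^-3 - 6q^-2 + 6q^-1 - 4 + 3q - q^2
bracket: -A^-14 + 3A^-10 - 4A^-6 + 6A^-2 - 6A^2 + 6A^6 - 5A^10 + 3A^14 - A^18, w = -2
1 component, writhe -2, over 12 crossings
det 35, colorings 3 of 3^12 — not tricolorable
observation: inverse pairs cancel, leaving σ1 σ2⁻¹ σ1 σ2⁻¹ σ2⁻¹ σ1 σ2⁻¹ σ2⁻¹


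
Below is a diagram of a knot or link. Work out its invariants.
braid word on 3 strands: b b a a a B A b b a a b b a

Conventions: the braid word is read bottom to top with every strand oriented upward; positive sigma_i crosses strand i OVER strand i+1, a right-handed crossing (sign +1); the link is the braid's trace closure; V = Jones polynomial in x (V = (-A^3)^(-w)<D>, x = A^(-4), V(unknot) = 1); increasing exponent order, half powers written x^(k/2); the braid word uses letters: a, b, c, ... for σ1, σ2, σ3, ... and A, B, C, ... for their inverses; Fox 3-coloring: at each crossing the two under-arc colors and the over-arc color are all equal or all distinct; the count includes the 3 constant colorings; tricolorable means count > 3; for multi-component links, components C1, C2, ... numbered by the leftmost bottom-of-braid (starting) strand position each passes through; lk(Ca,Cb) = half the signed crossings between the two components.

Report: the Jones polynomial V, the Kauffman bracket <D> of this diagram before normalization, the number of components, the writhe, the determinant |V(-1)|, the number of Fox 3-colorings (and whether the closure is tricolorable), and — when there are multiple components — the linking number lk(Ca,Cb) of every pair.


V = x^4 + x^6 - x^7 + x^8 - x^9 + x^10 - x^11 + x^12 - x^13
<D> = -A^-22 + A^-18 - A^-14 + A^-10 - A^-6 + A^-2 - A^2 + A^6 + A^14 (w = +10)
1 component over 14 crossings, w = +10
9 Fox colorings among 3^14, |V(-1)| = 9: tricolorable
why: |V(-1)| = 9: so tricolorable, since 3 divides 9


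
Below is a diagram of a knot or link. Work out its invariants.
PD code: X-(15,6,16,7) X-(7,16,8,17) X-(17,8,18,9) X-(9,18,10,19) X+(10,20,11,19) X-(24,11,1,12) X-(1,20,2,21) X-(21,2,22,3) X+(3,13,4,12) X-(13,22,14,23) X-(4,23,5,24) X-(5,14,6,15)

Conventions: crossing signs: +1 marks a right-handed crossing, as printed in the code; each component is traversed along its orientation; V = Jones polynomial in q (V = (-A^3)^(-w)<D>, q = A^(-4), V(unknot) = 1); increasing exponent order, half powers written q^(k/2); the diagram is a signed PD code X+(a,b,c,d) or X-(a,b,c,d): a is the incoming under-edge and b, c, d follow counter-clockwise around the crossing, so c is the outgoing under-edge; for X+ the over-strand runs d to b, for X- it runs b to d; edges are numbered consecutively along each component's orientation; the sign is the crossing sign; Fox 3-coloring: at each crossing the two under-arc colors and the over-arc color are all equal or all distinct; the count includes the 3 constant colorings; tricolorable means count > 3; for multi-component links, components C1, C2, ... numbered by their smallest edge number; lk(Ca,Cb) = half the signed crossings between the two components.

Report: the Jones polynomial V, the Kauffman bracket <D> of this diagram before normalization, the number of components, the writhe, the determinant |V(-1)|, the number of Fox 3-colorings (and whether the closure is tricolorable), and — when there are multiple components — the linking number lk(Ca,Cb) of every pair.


V(q) = -q^-8 + q^-5 + q^-3
bracket: A^-12 + A^-4 - A^8, w = -8
1 component, writhe -8, over 12 crossings
det 3, colorings 9 of 3^12 — tricolorable
observation: w = -8 (over 12 crossings) is diagram-only; (-A^3)^(8) removes it from V


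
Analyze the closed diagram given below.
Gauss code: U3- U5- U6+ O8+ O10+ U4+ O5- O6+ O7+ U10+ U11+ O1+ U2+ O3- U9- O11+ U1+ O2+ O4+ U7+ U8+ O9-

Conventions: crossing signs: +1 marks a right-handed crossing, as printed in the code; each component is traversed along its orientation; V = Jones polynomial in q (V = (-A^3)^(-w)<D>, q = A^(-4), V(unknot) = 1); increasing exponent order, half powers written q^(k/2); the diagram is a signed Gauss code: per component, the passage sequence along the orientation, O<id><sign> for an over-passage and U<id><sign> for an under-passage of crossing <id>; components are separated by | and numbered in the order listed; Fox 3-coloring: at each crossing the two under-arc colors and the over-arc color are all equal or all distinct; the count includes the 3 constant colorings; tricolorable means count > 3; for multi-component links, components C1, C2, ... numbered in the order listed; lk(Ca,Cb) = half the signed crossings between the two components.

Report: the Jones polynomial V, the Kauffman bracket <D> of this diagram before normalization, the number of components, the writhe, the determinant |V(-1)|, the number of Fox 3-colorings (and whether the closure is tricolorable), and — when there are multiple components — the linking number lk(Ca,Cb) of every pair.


V(q) = 1 - q + 3q^2 - 3q^3 + 3q^4 - 4q^5 + 3q^6 - 2q^7 + q^8
bracket: -A^-17 + 2A^-13 - 3A^-9 + 4A^-5 - 3A^-1 + 3A^3 - 3A^7 + A^11 - A^15, w = +5
1 component, writhe +5, over 11 crossings
det 21, colorings 9 of 3^11 — tricolorable
observation: det 21 = |V(-1)|; divisible by 3, so tricolorable


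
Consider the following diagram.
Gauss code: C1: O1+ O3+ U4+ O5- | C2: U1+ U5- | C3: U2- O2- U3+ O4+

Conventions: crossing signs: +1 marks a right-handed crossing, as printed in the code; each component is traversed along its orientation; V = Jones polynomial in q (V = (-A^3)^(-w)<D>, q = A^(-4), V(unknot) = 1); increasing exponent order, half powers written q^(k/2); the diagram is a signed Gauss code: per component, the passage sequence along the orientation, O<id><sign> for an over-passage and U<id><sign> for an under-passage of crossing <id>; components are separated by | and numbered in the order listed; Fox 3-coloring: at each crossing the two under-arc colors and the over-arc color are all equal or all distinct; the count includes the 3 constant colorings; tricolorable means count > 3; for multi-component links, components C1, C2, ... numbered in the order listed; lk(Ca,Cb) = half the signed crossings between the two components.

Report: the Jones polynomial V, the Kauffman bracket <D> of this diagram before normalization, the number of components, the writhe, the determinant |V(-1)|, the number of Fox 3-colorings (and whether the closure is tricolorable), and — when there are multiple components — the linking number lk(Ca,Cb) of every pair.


V = 1 + q + q^2 + q^3
<D> = -A^-9 - A^-5 - A^-1 - A^3 (w = +1)
3 components over 5 crossings, w = +1
lk(C1,C2): 0
lk(C1,C3) = +1
linking number lk(C2,C3) = 0
9 Fox colorings among 3^5, |V(-1)| = 0: tricolorable
why: the span of V is 3, within the link bound 5 + 3 - 1


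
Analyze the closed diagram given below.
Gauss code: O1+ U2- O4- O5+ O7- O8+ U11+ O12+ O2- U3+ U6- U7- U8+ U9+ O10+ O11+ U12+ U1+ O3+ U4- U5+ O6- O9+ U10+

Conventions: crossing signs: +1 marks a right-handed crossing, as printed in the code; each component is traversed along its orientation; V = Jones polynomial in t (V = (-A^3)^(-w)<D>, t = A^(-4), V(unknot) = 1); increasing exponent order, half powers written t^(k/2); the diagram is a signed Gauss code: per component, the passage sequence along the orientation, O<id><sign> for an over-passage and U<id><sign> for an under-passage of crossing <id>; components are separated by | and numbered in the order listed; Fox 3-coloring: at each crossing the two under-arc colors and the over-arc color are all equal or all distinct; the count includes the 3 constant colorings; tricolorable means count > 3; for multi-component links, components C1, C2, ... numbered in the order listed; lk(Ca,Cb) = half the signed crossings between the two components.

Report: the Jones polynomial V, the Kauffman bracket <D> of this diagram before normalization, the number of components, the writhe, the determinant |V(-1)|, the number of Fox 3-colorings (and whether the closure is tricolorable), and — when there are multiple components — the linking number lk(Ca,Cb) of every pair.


V(t) = t - t^2 + 2t^3 - t^4 + t^5 - t^6
bracket: -A^-12 + A^-8 - A^-4 + 2 - A^4 + A^8, w = +4
1 component, writhe +4, over 12 crossings
det 7, colorings 3 of 3^12 — not tricolorable
observation: w = +4 (over 12 crossings) is diagram-only; (-A^3)^(-4) removes it from V


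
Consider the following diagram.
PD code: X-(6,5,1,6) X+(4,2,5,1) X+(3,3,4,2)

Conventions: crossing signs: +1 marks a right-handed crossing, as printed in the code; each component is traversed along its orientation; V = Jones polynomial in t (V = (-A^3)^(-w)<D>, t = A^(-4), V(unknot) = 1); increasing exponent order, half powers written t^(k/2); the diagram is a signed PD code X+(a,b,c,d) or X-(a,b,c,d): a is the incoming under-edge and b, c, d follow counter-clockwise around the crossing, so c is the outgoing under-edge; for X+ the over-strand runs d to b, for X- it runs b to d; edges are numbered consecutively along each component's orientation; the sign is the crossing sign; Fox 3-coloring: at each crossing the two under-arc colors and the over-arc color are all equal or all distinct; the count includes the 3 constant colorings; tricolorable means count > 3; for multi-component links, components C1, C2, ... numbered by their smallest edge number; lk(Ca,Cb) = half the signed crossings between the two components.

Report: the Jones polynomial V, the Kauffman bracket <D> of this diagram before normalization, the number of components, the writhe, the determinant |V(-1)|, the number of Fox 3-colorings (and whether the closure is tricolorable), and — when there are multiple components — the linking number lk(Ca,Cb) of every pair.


V(t) = 1
bracket: -A^3, w = +1
1 component, writhe +1, over 3 crossings
det 1, colorings 3 of 3^3 — not tricolorable
observation: det 1 = |V(-1)|; not divisible by 3, so not tricolorable


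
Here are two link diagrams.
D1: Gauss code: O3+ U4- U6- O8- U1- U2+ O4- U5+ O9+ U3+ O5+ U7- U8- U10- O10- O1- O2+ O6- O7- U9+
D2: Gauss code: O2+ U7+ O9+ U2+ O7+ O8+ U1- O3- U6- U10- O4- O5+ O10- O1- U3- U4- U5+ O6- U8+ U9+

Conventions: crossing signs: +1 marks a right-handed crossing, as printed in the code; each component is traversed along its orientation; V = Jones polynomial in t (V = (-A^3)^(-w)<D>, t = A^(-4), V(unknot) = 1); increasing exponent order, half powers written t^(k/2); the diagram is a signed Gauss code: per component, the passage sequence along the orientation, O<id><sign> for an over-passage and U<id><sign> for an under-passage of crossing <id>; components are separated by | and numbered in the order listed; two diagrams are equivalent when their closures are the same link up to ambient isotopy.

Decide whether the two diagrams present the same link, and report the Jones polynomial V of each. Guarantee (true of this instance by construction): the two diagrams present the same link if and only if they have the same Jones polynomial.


equivalent: no
D1 (bracket -A^-18 + 2A^-14 - 2A^-10 + 3A^-6 - 2A^-2 + 2A^2 - A^6; 10 crossings at w = -2): V = -t^-3 + 2t^-2 - 2t^-1 + 3 - 2t + 2t^2 - t^3
D2 (bracket -A^-12 + A^-8 - A^-4 + 3 - A^4 + A^8 - A^12; 10 crossings at w = 0): V = -t^-3 + t^-2 - t^-1 + 3 - t + t^2 - t^3
key observation: V(t) takes 2 values over 2 diagrams, fixing the grouping


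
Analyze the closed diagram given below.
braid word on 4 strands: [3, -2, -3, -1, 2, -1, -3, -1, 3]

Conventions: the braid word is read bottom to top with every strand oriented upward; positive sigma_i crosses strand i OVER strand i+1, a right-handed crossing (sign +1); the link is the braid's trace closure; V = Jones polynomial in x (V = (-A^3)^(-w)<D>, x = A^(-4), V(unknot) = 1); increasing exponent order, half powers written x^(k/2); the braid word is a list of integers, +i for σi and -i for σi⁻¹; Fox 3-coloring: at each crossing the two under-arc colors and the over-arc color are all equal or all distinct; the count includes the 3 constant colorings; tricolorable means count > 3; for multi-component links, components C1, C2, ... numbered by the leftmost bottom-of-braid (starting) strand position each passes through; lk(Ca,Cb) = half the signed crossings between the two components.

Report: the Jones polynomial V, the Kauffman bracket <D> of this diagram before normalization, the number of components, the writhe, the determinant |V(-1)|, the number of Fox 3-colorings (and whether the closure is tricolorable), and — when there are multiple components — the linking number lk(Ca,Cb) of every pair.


Jones polynomial: V(x) = -x^-4 + x^-3 + x^-1
<D> = -A^-5 - A^3 + A^7; writhe -3
components 1, writhe -3 (9 crossings)
3-colorings: 9 of 3^9, det 3 — tricolorable
note: w = -3 (over 9 crossings) is diagram-only; (-A^3)^(3) removes it from V


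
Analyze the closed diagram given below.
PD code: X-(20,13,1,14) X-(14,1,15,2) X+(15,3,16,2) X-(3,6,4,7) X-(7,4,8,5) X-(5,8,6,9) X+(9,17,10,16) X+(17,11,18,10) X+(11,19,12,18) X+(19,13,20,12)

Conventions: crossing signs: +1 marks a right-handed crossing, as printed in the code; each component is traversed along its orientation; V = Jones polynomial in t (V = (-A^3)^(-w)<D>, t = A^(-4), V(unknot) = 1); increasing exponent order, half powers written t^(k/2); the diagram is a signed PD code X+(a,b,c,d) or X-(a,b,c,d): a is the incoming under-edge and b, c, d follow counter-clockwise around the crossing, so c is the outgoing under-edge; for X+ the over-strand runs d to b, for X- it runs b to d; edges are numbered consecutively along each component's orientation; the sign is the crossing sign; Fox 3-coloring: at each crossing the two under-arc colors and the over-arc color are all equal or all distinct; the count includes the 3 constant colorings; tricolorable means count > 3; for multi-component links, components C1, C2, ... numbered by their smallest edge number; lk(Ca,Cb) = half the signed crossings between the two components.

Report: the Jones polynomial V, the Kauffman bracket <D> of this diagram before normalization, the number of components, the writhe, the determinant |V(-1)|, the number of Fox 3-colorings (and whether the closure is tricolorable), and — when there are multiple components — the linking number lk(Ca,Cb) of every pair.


V = -t^-3 + t^-2 - t^-1 + 3 - t + t^2 - t^3
<D> = -A^-12 + A^-8 - A^-4 + 3 - A^4 + A^8 - A^12 (w = 0)
1 component over 10 crossings, w = 0
27 Fox colorings among 3^10, |V(-1)| = 9: tricolorable
why: w = 0 shifts under R1 moves; the (-A^3)^(0) factor cancels that in V


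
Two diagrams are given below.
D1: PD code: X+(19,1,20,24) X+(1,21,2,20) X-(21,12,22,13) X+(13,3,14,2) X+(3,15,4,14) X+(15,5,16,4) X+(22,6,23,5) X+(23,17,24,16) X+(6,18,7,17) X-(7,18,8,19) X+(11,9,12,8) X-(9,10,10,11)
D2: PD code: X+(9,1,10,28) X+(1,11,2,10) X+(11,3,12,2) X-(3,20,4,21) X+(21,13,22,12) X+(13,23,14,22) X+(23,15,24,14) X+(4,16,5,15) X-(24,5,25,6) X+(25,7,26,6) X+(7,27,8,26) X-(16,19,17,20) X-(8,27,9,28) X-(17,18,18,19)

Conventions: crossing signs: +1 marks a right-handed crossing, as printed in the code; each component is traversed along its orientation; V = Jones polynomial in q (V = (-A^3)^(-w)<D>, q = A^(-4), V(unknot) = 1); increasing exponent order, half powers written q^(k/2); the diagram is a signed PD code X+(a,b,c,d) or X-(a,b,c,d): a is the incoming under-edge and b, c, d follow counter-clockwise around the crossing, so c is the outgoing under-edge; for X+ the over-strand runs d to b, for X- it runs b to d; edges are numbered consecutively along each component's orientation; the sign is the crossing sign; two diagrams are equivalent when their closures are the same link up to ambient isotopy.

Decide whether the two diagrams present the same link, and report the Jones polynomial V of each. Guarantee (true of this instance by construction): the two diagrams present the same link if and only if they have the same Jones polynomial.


same link: yes
V(D1) = q^2 + 2q^4 - 2q^5 + q^6 - 2q^7 + q^8  [12 crossings, <D> = A^-14 - 2A^-10 + A^-6 - 2A^-2 + 2A^2 + A^10, w = +6]
D2 (bracket A^-20 - 2A^-16 + A^-12 - 2A^-8 + 2A^-4 + A^4; 14 crossings at w = +4): V = q^2 + 2q^4 - 2q^5 + q^6 - 2q^7 + q^8
note: one V(q) for all 2 diagrams — one class (guaranteed)


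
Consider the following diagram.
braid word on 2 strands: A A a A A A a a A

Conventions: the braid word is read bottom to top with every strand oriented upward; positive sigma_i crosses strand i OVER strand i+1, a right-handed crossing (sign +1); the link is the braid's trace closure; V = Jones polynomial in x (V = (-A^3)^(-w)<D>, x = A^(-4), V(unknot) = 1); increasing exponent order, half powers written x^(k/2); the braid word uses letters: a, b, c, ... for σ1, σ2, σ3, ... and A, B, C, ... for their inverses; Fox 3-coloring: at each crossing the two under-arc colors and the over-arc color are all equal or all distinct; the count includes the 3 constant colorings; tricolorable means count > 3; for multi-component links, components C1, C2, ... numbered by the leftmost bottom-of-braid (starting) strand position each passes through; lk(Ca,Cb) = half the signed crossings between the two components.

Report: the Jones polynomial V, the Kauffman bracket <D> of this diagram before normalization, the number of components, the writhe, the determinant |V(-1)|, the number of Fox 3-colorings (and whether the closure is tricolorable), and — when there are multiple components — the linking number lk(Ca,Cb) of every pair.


Jones polynomial: V(x) = -x^-4 + x^-3 + x^-1
<D> = -A^-5 - A^3 + A^7; writhe -3
components 1, writhe -3 (9 crossings)
3-colorings: 9 of 3^9, det 3 — tricolorable
note: V spans 3 powers of x: at least 3 crossings in any diagram


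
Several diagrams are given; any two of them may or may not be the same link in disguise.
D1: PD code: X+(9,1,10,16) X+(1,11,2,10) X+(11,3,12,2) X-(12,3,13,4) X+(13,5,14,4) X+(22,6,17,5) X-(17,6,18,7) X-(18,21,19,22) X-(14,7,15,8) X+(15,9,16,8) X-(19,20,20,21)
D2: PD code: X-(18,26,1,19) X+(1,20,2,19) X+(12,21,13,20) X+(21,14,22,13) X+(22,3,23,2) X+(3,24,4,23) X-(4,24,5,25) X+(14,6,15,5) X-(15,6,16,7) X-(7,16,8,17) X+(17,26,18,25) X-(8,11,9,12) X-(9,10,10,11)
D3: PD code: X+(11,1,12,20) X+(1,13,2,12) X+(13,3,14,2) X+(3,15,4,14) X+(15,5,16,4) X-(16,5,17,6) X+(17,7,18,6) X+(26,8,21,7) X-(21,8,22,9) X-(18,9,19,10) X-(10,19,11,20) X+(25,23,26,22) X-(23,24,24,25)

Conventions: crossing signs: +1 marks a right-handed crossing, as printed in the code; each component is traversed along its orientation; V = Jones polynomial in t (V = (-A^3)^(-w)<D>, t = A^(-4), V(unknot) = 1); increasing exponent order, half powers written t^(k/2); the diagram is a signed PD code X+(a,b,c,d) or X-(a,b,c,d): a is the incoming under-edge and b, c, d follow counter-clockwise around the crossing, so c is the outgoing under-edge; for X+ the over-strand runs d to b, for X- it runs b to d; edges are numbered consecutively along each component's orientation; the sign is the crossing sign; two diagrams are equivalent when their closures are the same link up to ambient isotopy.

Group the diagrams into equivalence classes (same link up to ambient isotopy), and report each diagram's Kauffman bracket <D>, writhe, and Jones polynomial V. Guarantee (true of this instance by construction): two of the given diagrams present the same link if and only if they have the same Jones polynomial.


grouping into links: {D1, D3} | {D2}
V(D1) = -t^(1/2) - t^(3/2) - t^(5/2) + t^(9/2)  (w +1, c 11, <D> = -A^-15 + A^-7 + A^-3 + A)
V(D2) = -t^(1/2) + t^(3/2) - t^(5/2) - t^(9/2)  [13 crossings, <D> = A^-15 + A^-7 - A^-3 + A, w = +1]
D3 (bracket -A^-9 + A^-1 + A^3 + A^7; 13 crossings at w = +3): V = -t^(1/2) - t^(3/2) - t^(5/2) + t^(9/2)
why: 2 values of V(t) split the 3 diagrams


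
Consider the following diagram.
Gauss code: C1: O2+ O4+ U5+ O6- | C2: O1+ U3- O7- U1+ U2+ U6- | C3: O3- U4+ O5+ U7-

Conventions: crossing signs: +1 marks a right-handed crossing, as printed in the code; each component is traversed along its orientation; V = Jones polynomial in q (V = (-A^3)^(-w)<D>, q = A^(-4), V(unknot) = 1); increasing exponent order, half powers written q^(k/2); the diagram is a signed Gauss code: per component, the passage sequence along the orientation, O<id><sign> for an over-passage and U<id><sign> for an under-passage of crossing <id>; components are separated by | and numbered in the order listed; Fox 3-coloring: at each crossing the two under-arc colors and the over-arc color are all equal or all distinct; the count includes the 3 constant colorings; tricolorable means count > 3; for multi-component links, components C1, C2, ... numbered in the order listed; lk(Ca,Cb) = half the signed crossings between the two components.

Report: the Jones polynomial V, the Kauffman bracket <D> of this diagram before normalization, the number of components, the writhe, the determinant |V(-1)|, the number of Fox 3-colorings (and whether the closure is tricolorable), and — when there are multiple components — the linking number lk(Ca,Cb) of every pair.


Jones polynomial: V(q) = q^-2 + 2 + q^2
<D> = -A^-5 - 2A^3 - A^11; writhe +1
components 3, writhe +1 (7 crossings)
linking number lk(C1,C2) = 0
lk(C1,C3): +1
lk(C2,C3) = -1
3-colorings: 3 of 3^7, det 4 — not tricolorable
note: palindromic: swapping q for 1/q fixes V


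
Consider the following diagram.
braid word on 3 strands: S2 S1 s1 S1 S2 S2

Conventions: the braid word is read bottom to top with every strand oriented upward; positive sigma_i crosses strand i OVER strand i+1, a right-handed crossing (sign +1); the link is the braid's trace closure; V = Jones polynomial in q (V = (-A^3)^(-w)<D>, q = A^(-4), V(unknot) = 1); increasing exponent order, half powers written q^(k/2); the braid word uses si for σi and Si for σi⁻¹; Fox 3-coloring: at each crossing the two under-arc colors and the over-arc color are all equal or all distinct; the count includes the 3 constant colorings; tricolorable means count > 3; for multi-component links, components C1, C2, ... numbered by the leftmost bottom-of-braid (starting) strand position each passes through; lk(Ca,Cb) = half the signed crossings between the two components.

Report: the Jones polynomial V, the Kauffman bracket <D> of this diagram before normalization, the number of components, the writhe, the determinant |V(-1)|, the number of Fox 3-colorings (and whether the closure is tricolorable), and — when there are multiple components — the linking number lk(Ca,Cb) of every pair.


Jones polynomial: V(q) = -q^-4 + q^-3 + q^-1
<D> = A^-8 + 1 - A^4; writhe -4
components 1, writhe -4 (6 crossings)
3-colorings: 9 of 3^6, det 3 — tricolorable
note: the span of V is 3, forcing >= 3 crossings in any diagram


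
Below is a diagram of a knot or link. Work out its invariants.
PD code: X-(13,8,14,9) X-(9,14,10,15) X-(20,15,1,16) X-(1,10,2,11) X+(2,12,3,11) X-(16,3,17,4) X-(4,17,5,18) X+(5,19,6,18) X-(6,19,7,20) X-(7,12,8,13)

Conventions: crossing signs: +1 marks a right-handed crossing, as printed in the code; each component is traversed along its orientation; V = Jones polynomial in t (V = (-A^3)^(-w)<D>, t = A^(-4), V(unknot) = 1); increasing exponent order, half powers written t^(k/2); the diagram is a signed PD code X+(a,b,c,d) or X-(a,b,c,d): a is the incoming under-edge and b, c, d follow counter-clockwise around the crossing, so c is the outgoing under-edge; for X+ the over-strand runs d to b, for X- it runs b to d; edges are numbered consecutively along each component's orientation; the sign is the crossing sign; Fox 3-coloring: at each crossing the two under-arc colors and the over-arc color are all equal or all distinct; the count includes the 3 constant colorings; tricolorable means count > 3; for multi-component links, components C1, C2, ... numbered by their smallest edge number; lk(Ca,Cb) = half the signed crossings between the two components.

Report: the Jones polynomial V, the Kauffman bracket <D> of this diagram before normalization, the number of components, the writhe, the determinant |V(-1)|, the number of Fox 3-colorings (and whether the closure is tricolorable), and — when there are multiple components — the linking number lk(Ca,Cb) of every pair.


Jones polynomial: V(t) = t^-8 - 2t^-7 + t^-6 - 2t^-5 + 2t^-4 + t^-2
<D> = A^-10 + 2A^-2 - 2A^2 + A^6 - 2A^10 + A^14; writhe -6
components 1, writhe -6 (10 crossings)
3-colorings: 27 of 3^10, det 9 — tricolorable
note: w = -6 (over 10 crossings) is diagram-only; (-A^3)^(6) removes it from V


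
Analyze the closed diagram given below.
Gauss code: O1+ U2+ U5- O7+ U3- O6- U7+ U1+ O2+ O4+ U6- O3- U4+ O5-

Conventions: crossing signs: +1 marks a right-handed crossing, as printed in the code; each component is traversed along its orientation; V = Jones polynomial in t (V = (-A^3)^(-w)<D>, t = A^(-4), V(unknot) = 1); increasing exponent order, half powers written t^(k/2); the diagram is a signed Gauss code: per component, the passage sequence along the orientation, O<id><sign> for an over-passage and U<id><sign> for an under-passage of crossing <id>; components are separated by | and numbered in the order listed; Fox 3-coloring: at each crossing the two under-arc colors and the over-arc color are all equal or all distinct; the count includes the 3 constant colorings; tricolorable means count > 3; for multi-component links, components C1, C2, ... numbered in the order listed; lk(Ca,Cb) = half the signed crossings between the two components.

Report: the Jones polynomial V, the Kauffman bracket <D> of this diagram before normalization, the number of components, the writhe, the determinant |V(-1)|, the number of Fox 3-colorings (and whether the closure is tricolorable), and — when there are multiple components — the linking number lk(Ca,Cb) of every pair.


V = t^-2 - t^-1 + 2 - 2t + t^2 - t^3 + t^4
<D> = -A^-13 + A^-9 - A^-5 + 2A^-1 - 2A^3 + A^7 - A^11 (w = +1)
1 component over 7 crossings, w = +1
9 Fox colorings among 3^7, |V(-1)| = 9: tricolorable
why: det 9 = |V(-1)|; divisible by 3, so tricolorable


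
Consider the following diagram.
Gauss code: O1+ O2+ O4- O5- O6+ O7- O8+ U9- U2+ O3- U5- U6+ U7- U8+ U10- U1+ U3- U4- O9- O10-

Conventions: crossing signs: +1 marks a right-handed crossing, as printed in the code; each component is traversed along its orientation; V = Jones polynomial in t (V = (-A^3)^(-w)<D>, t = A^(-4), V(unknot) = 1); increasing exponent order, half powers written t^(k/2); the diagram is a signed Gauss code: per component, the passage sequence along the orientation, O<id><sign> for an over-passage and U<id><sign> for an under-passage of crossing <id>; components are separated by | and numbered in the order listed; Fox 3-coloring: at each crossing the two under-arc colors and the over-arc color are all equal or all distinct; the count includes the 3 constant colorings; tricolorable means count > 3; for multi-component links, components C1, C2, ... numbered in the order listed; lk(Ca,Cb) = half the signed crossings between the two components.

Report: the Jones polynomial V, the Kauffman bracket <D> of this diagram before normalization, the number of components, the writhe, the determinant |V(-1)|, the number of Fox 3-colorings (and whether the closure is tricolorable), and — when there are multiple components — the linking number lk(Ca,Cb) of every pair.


V(t) = 1
bracket: A^-6, w = -2
1 component, writhe -2, over 10 crossings
det 1, colorings 3 of 3^10 — not tricolorable
observation: det 1 = |V(-1)|; not divisible by 3, so not tricolorable
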